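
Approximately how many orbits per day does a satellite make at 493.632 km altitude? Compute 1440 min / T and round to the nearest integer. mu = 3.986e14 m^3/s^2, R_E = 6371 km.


r = 6.864632e+06 m
T = 2*pi*sqrt(r^3/mu) = 5660.2695 s = 94.3378 min
revs/day = 1440 / 94.3378 = 15.2643
Rounded: 15 revolutions per day

15 revolutions per day


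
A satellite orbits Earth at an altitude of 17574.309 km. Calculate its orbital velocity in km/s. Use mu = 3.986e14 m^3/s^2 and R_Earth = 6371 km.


r = R_E + alt = 6371.0 + 17574.309 = 23945.3090 km = 2.3945309e+07 m
v = sqrt(mu/r) = sqrt(3.986e14 / 2.3945309e+07) = 4079.9837 m/s = 4.0800 km/s

4.0800 km/s


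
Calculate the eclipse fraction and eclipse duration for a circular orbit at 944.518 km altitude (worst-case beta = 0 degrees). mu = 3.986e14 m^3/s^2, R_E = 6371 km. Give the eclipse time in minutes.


r = 7315.5180 km
T = 103.7833 min
Eclipse fraction = arcsin(R_E/r)/pi = arcsin(6371.0000/7315.5180)/pi
= arcsin(0.8708884)/pi = 0.3364558
Eclipse duration = 0.3364558 * 103.7833 = 34.9185 min

34.9185 minutes


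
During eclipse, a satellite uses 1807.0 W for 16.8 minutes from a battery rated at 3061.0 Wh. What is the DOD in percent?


E_used = P * t / 60 = 1807.0 * 16.8 / 60 = 505.9600 Wh
DOD = E_used / E_total * 100 = 505.9600 / 3061.0 * 100
DOD = 16.5292 %

16.5292 %


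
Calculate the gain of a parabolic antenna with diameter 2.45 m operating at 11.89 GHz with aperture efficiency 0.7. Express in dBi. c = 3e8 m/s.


lambda = c/f = 3e8 / 1.189e+10 = 0.02523129 m
G = eta*(pi*D/lambda)^2 = 0.7*(pi*2.45/0.02523129)^2
G = 65140.5099 (linear)
G = 10*log10(65140.5099) = 48.1385 dBi

48.1385 dBi


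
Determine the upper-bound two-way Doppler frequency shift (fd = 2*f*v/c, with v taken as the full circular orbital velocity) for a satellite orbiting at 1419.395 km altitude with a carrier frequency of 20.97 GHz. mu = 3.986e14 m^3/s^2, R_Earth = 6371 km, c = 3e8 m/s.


r = 7.790395e+06 m
v = sqrt(mu/r) = 7153.0112 m/s (worst-case radial velocity)
f = 20.97 GHz = 2.097e+10 Hz
fd = 2*f*v/c = 2*2.097e+10*7153.0112/3.0e+08
fd = 999990.9724 Hz

999990.9724 Hz


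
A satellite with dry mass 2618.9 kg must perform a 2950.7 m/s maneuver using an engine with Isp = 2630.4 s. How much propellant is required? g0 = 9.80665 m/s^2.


ve = Isp * g0 = 2630.4 * 9.80665 = 25795.412160 m/s
mass ratio = exp(dv/ve) = exp(2950.7/25795.412160) = 1.12118769
m_prop = m_dry * (mr - 1) = 2618.9 * (1.12118769 - 1)
m_prop = 317.3784 kg

317.3784 kg


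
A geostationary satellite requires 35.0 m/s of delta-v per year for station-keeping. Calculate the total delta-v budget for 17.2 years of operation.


dV = rate * years = 35.0 * 17.2
dV = 602.0000 m/s

602.0000 m/s


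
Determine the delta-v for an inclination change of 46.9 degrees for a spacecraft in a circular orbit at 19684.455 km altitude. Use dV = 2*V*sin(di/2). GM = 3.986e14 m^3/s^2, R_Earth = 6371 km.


r = 26055.4550 km = 2.6055455e+07 m
V = sqrt(mu/r) = 3911.2837 m/s
di = 46.9 deg = 0.8185594 rad
dV = 2*V*sin(di/2) = 2*3911.2837*sin(0.4092797)
dV = 3112.9800 m/s = 3.1130 km/s

3.1130 km/s


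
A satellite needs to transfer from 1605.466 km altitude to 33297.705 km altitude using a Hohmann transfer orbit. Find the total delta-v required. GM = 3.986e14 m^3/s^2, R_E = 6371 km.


r1 = 7976.4660 km = 7.976466e+06 m
r2 = 39668.7050 km = 3.9668705e+07 m
dv1 = sqrt(mu/r1)*(sqrt(2*r2/(r1+r2)) - 1) = 2052.9726 m/s
dv2 = sqrt(mu/r2)*(1 - sqrt(2*r1/(r1+r2))) = 1335.6562 m/s
total dv = |dv1| + |dv2| = 2052.9726 + 1335.6562 = 3388.6288 m/s = 3.3886 km/s

3.3886 km/s


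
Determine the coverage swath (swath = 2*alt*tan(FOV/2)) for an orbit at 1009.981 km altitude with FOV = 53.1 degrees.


FOV = 53.1 deg = 0.9267698 rad
swath = 2 * alt * tan(FOV/2) = 2 * 1009.981 * tan(0.4633849)
swath = 2 * 1009.981 * 0.4996717
swath = 1009.3178 km

1009.3178 km


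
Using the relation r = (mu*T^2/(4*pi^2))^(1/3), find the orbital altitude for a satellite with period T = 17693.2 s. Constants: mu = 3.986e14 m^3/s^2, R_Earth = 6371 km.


T = 17693.2 s
r = (mu*T^2/(4*pi^2))^(1/3) = (3.986e14 * 17693.2^2 / (4*pi^2))^(1/3)
r = 1.4675631e+07 m = 14675.6308 km
alt = r - R_E = 14675.6308 - 6371 = 8304.6308 km

8304.6308 km


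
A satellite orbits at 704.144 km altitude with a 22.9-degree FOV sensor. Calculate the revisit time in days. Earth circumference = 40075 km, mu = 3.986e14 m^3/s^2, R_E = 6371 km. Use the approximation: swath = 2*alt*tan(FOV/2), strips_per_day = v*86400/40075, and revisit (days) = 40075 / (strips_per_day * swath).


swath = 2*704.144*tan(0.1998402) = 285.2398 km
v = sqrt(mu/r) = 7505.8694 m/s = 7.5059 km/s
strips/day = v*86400/40075 = 7.5059*86400/40075 = 16.1823
coverage/day = strips * swath = 16.1823 * 285.2398 = 4615.8467 km
revisit = 40075 / 4615.8467 = 8.6820 days

8.6820 days


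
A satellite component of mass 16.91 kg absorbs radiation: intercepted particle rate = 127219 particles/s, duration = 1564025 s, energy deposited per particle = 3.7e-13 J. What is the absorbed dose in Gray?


Total energy deposited = rate * time * E_per
  = 127219 * 1564025 * 3.7e-13 = 0.07362027 J
Dose = E_total / mass = 0.07362027 / 16.91
Dose = 0.004353653 Gy

0.0044 Gy


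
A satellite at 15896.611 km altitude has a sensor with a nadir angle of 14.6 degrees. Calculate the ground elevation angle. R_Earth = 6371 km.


r = R_E + alt = 22267.6110 km
Law of sines in the satellite / Earth-center / ground-point triangle:
  sin(nadir)/R_E = sin(90 + el)/r  =>  cos(el) = (r/R_E)*sin(nadir)
cos(el) = (22267.6110 / 6371.0000) * sin(14.6 deg) = 0.8810206
el = arccos(0.8810206) = 28.2343 deg
(Earth-central angle = 90 - nadir - el = 47.1657 deg)

28.2343 degrees


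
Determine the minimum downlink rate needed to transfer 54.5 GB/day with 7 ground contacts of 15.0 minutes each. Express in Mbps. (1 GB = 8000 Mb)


total contact time = 7 * 15.0 * 60 = 6300.0000 s
data = 54.5 GB = 436000.0000 Mb
rate = 436000.0000 / 6300.0000 = 69.2063 Mbps

69.2063 Mbps


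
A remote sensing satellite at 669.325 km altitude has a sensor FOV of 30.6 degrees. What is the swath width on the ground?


FOV = 30.6 deg = 0.5340708 rad
swath = 2 * alt * tan(FOV/2) = 2 * 669.325 * tan(0.2670354)
swath = 2 * 669.325 * 0.273569
swath = 366.2132 km

366.2132 km


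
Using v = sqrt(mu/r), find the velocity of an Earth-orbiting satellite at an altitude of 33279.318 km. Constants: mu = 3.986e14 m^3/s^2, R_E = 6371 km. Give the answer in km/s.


r = R_E + alt = 6371.0 + 33279.318 = 39650.3180 km = 3.9650318e+07 m
v = sqrt(mu/r) = sqrt(3.986e14 / 3.9650318e+07) = 3170.6281 m/s = 3.1706 km/s

3.1706 km/s


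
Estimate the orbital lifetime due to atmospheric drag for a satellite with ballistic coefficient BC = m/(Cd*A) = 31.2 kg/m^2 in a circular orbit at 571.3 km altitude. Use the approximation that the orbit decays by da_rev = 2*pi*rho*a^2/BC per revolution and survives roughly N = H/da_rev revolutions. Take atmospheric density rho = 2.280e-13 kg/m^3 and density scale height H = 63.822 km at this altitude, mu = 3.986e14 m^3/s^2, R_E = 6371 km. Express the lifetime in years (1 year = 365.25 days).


a = R_E + alt = 6942.3000 km = 6.9423e+06 m
da_rev = 2*pi*rho*a^2/BC = 2*pi*2.280e-13*(6.9423e+06)^2/31.2 = 2.212926 m per revolution
N = H/da_rev = 63822.0000 m / 2.212926 m = 28840.5497 revolutions
P = 2*pi*sqrt(a^3/mu) = 5756.6031 s
lifetime = N*P = 28840.5497 * 5756.6031 = 1.660236e+08 s = 1921.5694 days
years = 1921.5694 / 365.25 = 5.2610 years

5.2610 years


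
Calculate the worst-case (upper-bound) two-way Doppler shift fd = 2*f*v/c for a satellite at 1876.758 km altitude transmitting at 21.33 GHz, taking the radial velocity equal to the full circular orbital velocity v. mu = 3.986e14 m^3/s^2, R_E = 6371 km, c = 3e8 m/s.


r = 8.247758e+06 m
v = sqrt(mu/r) = 6951.8548 m/s (worst-case radial velocity)
f = 21.33 GHz = 2.133e+10 Hz
fd = 2*f*v/c = 2*2.133e+10*6951.8548/3.0e+08
fd = 988553.7519 Hz

988553.7519 Hz


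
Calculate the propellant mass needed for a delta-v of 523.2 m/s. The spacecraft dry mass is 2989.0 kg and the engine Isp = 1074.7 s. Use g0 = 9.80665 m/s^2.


ve = Isp * g0 = 1074.7 * 9.80665 = 10539.206755 m/s
mass ratio = exp(dv/ve) = exp(523.2/10539.206755) = 1.05089607
m_prop = m_dry * (mr - 1) = 2989.0 * (1.05089607 - 1)
m_prop = 152.1284 kg

152.1284 kg


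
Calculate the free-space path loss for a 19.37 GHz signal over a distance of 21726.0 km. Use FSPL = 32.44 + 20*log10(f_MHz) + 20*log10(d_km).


f = 19.37 GHz = 19370.0000 MHz
d = 21726.0 km
FSPL = 32.44 + 20*log10(19370.0000) + 20*log10(21726.0)
FSPL = 32.44 + 85.7426 + 86.7396
FSPL = 204.9222 dB

204.9222 dB


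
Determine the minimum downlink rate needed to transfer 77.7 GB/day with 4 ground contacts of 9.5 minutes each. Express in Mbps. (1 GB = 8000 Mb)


total contact time = 4 * 9.5 * 60 = 2280.0000 s
data = 77.7 GB = 621600.0000 Mb
rate = 621600.0000 / 2280.0000 = 272.6316 Mbps

272.6316 Mbps


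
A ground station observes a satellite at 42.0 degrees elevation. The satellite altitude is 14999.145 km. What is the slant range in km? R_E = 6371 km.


h = 14999.145 km, el = 42.0 deg
d = -R_E*sin(el) + sqrt((R_E*sin(el))^2 + 2*R_E*h + h^2)
d = -6371.0000*sin(0.7330383) + sqrt((6371.0000*0.6691306)^2 + 2*6371.0000*14999.145 + 14999.145^2)
d = 16576.0402 km

16576.0402 km


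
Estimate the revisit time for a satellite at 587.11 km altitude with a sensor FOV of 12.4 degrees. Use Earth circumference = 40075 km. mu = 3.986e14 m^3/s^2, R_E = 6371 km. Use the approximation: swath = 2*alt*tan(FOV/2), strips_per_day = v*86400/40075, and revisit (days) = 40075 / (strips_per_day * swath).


swath = 2*587.11*tan(0.1082104) = 127.5611 km
v = sqrt(mu/r) = 7568.7298 m/s = 7.5687 km/s
strips/day = v*86400/40075 = 7.5687*86400/40075 = 16.3179
coverage/day = strips * swath = 16.3179 * 127.5611 = 2081.5244 km
revisit = 40075 / 2081.5244 = 19.2527 days

19.2527 days


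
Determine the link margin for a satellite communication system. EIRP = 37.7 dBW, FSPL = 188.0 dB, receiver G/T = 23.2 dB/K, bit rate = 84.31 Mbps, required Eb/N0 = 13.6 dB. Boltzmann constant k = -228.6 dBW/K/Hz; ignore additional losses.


C/N0 = EIRP - FSPL + G/T - k = 37.7 - 188.0 + 23.2 - (-228.6)
C/N0 = 101.5000 dB-Hz
R_b = 84.31 Mbps = 8.431e+07 bps -> 10*log10(R_b) = 79.2588 dB-Hz
Eb/N0 = C/N0 - 10*log10(R_b) = 101.5000 - 79.2588 = 22.2412 dB
Margin = Eb/N0 - Eb/N0_req = 22.2412 - 13.6 = 8.6412 dB (link closes)

8.6412 dB


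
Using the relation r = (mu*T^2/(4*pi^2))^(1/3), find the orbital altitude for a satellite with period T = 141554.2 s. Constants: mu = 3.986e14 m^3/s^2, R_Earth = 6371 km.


T = 141554.2 s
r = (mu*T^2/(4*pi^2))^(1/3) = (3.986e14 * 141554.2^2 / (4*pi^2))^(1/3)
r = 5.8704901e+07 m = 58704.9009 km
alt = r - R_E = 58704.9009 - 6371 = 52333.9009 km

52333.9009 km


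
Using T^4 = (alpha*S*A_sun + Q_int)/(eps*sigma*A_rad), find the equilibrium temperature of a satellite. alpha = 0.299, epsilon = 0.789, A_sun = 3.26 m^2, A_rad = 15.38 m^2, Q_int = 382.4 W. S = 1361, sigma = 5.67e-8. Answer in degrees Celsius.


Numerator = alpha*S*A_sun + Q_int = 0.299*1361*3.26 + 382.4 = 1709.0211 W
Denominator = eps*sigma*A_rad = 0.789*5.67e-8*15.38 = 6.8804429e-07 W/K^4
T^4 = 2.4838824e+09 K^4
T = 223.2455 K = -49.9045 C

-49.9045 degrees Celsius


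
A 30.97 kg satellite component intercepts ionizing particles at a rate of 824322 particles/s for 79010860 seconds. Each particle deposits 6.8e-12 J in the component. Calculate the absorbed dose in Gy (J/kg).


Total energy deposited = rate * time * E_per
  = 824322 * 79010860 * 6.8e-12 = 442.8867 J
Dose = E_total / mass = 442.8867 / 30.97
Dose = 14.3005 Gy

14.3005 Gy


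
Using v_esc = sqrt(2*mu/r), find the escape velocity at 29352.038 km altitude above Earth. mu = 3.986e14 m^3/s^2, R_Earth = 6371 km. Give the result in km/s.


r = 6371.0 + 29352.038 = 35723.0380 km = 3.5723038e+07 m
v_esc = sqrt(2*mu/r) = sqrt(2*3.986e14 / 3.5723038e+07)
v_esc = 4723.9952 m/s = 4.7240 km/s

4.7240 km/s


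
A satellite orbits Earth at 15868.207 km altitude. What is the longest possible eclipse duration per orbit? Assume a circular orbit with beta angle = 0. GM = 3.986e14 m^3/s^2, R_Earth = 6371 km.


r = 22239.2070 km
T = 550.0965 min
Eclipse fraction = arcsin(R_E/r)/pi = arcsin(6371.0000/22239.2070)/pi
= arcsin(0.286476)/pi = 0.09248388
Eclipse duration = 0.09248388 * 550.0965 = 50.8751 min

50.8751 minutes


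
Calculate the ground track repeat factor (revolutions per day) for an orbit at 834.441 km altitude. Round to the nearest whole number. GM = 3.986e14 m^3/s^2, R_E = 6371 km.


r = 7.205441e+06 m
T = 2*pi*sqrt(r^3/mu) = 6086.9827 s = 101.4497 min
revs/day = 1440 / 101.4497 = 14.1942
Rounded: 14 revolutions per day

14 revolutions per day


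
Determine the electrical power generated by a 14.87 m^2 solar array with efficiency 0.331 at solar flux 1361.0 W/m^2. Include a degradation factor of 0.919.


P = area * eta * S * degradation
P = 14.87 * 0.331 * 1361.0 * 0.919
P = 6156.1983 W

6156.1983 W


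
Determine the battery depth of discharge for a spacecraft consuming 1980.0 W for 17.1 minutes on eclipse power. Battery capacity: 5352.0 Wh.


E_used = P * t / 60 = 1980.0 * 17.1 / 60 = 564.3000 Wh
DOD = E_used / E_total * 100 = 564.3000 / 5352.0 * 100
DOD = 10.5437 %

10.5437 %


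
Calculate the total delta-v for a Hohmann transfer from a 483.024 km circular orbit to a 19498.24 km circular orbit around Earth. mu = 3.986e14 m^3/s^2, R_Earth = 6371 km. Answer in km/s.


r1 = 6854.0240 km = 6.854024e+06 m
r2 = 25869.2400 km = 2.586924e+07 m
dv1 = sqrt(mu/r1)*(sqrt(2*r2/(r1+r2)) - 1) = 1963.0400 m/s
dv2 = sqrt(mu/r2)*(1 - sqrt(2*r1/(r1+r2))) = 1384.7357 m/s
total dv = |dv1| + |dv2| = 1963.0400 + 1384.7357 = 3347.7756 m/s = 3.3478 km/s

3.3478 km/s


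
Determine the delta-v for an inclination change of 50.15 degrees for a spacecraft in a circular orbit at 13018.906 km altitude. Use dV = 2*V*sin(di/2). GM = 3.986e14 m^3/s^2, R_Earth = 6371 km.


r = 19389.9060 km = 1.9389906e+07 m
V = sqrt(mu/r) = 4533.9925 m/s
di = 50.15 deg = 0.8752826 rad
dV = 2*V*sin(di/2) = 2*4533.9925*sin(0.4376413)
dV = 3843.0506 m/s = 3.8431 km/s

3.8431 km/s


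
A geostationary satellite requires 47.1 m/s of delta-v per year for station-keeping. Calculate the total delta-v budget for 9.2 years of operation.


dV = rate * years = 47.1 * 9.2
dV = 433.3200 m/s

433.3200 m/s


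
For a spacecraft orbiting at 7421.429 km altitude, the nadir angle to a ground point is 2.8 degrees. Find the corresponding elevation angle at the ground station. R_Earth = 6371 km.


r = R_E + alt = 13792.4290 km
Law of sines in the satellite / Earth-center / ground-point triangle:
  sin(nadir)/R_E = sin(90 + el)/r  =>  cos(el) = (r/R_E)*sin(nadir)
cos(el) = (13792.4290 / 6371.0000) * sin(2.8 deg) = 0.1057537
el = arccos(0.1057537) = 83.9294 deg
(Earth-central angle = 90 - nadir - el = 3.2706 deg)

83.9294 degrees


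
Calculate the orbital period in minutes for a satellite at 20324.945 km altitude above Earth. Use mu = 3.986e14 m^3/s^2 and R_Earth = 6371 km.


r = 26695.9450 km = 2.6695945e+07 m
T = 2*pi*sqrt(r^3/mu) = 2*pi*sqrt(1.9025492e+22 / 3.986e14)
T = 43408.9389 s = 723.4823 min

723.4823 minutes


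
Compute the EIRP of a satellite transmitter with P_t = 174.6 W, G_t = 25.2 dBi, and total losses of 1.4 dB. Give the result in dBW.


Pt = 174.6 W = 22.4204 dBW
EIRP = Pt_dBW + Gt - losses = 22.4204 + 25.2 - 1.4 = 46.2204 dBW

46.2204 dBW


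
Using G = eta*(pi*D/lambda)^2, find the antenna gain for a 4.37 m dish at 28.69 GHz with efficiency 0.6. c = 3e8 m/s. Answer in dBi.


lambda = c/f = 3e8 / 2.869e+10 = 0.01045661 m
G = eta*(pi*D/lambda)^2 = 0.6*(pi*4.37/0.01045661)^2
G = 1.0342665e+06 (linear)
G = 10*log10(1.0342665e+06) = 60.1463 dBi

60.1463 dBi


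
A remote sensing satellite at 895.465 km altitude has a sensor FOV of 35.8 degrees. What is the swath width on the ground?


FOV = 35.8 deg = 0.6248279 rad
swath = 2 * alt * tan(FOV/2) = 2 * 895.465 * tan(0.3124139)
swath = 2 * 895.465 * 0.3229912
swath = 578.4546 km

578.4546 km


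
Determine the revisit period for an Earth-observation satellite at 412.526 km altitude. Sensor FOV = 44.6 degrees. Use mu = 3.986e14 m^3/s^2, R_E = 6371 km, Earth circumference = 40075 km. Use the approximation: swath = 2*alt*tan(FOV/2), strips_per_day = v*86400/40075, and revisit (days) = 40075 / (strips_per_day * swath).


swath = 2*412.526*tan(0.3892084) = 338.3785 km
v = sqrt(mu/r) = 7665.5073 m/s = 7.6655 km/s
strips/day = v*86400/40075 = 7.6655*86400/40075 = 16.5265
coverage/day = strips * swath = 16.5265 * 338.3785 = 5592.2149 km
revisit = 40075 / 5592.2149 = 7.1662 days

7.1662 days


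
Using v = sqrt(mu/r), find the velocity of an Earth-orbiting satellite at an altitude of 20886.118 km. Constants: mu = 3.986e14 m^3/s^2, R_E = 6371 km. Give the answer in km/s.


r = R_E + alt = 6371.0 + 20886.118 = 27257.1180 km = 2.7257118e+07 m
v = sqrt(mu/r) = sqrt(3.986e14 / 2.7257118e+07) = 3824.0951 m/s = 3.8241 km/s

3.8241 km/s


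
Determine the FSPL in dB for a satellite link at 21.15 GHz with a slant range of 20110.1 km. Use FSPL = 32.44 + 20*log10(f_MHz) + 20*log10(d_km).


f = 21.15 GHz = 21150.0000 MHz
d = 20110.1 km
FSPL = 32.44 + 20*log10(21150.0000) + 20*log10(20110.1)
FSPL = 32.44 + 86.5062 + 86.0683
FSPL = 205.0145 dB

205.0145 dB


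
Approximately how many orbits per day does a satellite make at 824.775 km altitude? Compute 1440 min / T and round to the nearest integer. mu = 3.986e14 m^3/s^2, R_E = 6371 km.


r = 7.195775e+06 m
T = 2*pi*sqrt(r^3/mu) = 6074.7385 s = 101.2456 min
revs/day = 1440 / 101.2456 = 14.2228
Rounded: 14 revolutions per day

14 revolutions per day


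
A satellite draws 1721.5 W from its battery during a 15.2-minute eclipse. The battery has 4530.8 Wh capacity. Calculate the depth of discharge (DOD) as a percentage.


E_used = P * t / 60 = 1721.5 * 15.2 / 60 = 436.1133 Wh
DOD = E_used / E_total * 100 = 436.1133 / 4530.8 * 100
DOD = 9.6255 %

9.6255 %


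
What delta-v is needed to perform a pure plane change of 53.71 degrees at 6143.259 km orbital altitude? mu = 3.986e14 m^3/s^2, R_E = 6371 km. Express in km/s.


r = 12514.2590 km = 1.2514259e+07 m
V = sqrt(mu/r) = 5643.7280 m/s
di = 53.71 deg = 0.9374163 rad
dV = 2*V*sin(di/2) = 2*5643.7280*sin(0.4687082)
dV = 5098.9294 m/s = 5.0989 km/s

5.0989 km/s


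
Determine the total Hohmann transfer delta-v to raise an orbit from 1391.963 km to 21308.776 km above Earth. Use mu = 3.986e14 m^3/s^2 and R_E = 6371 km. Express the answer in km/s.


r1 = 7762.9630 km = 7.762963e+06 m
r2 = 27679.7760 km = 2.7679776e+07 m
dv1 = sqrt(mu/r1)*(sqrt(2*r2/(r1+r2)) - 1) = 1789.8141 m/s
dv2 = sqrt(mu/r2)*(1 - sqrt(2*r1/(r1+r2))) = 1283.1750 m/s
total dv = |dv1| + |dv2| = 1789.8141 + 1283.1750 = 3072.9891 m/s = 3.0730 km/s

3.0730 km/s


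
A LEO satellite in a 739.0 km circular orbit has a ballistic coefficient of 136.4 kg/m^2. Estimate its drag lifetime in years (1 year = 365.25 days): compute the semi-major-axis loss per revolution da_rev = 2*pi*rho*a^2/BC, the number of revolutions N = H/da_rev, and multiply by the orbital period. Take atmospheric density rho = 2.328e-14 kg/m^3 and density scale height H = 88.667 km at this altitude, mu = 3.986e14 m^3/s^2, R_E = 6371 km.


a = R_E + alt = 7110.0000 km = 7.11e+06 m
da_rev = 2*pi*rho*a^2/BC = 2*pi*2.328e-14*(7.11e+06)^2/136.4 = 0.0542110321 m per revolution
N = H/da_rev = 88667.0000 m / 0.0542110321 m = 1.6355896e+06 revolutions
P = 2*pi*sqrt(a^3/mu) = 5966.4447 s
lifetime = N*P = 1.6355896e+06 * 5966.4447 = 9.7586549e+09 s = 112947.3950 days
years = 112947.3950 / 365.25 = 309.2331 years

309.2331 years


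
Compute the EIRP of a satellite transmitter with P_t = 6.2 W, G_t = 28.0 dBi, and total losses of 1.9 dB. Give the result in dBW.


Pt = 6.2 W = 7.9239 dBW
EIRP = Pt_dBW + Gt - losses = 7.9239 + 28.0 - 1.9 = 34.0239 dBW

34.0239 dBW


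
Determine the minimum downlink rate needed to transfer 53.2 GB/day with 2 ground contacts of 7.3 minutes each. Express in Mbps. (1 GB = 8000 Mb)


total contact time = 2 * 7.3 * 60 = 876.0000 s
data = 53.2 GB = 425600.0000 Mb
rate = 425600.0000 / 876.0000 = 485.8447 Mbps

485.8447 Mbps


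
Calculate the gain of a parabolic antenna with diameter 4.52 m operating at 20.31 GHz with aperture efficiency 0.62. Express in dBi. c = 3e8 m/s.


lambda = c/f = 3e8 / 2.031e+10 = 0.01477105 m
G = eta*(pi*D/lambda)^2 = 0.62*(pi*4.52/0.01477105)^2
G = 572988.1520 (linear)
G = 10*log10(572988.1520) = 57.5815 dBi

57.5815 dBi


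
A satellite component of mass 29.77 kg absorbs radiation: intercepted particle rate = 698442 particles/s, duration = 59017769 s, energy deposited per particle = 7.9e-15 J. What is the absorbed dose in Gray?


Total energy deposited = rate * time * E_per
  = 698442 * 59017769 * 7.9e-15 = 0.3256419 J
Dose = E_total / mass = 0.3256419 / 29.77
Dose = 0.01093859 Gy

0.0109 Gy


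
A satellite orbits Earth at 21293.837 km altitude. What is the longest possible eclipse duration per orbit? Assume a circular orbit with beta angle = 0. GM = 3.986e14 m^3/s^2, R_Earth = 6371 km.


r = 27664.8370 km
T = 763.2242 min
Eclipse fraction = arcsin(R_E/r)/pi = arcsin(6371.0000/27664.8370)/pi
= arcsin(0.2302923)/pi = 0.07396824
Eclipse duration = 0.07396824 * 763.2242 = 56.4544 min

56.4544 minutes


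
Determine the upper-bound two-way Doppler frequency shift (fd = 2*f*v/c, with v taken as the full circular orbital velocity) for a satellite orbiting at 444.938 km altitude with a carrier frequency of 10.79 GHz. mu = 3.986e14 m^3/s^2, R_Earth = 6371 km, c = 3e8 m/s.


r = 6.815938e+06 m
v = sqrt(mu/r) = 7647.2596 m/s (worst-case radial velocity)
f = 10.79 GHz = 1.079e+10 Hz
fd = 2*f*v/c = 2*1.079e+10*7647.2596/3.0e+08
fd = 550092.8716 Hz

550092.8716 Hz


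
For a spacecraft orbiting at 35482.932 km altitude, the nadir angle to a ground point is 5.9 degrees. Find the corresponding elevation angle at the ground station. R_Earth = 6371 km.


r = R_E + alt = 41853.9320 km
Law of sines in the satellite / Earth-center / ground-point triangle:
  sin(nadir)/R_E = sin(90 + el)/r  =>  cos(el) = (r/R_E)*sin(nadir)
cos(el) = (41853.9320 / 6371.0000) * sin(5.9 deg) = 0.6752899
el = arccos(0.6752899) = 47.5233 deg
(Earth-central angle = 90 - nadir - el = 36.5767 deg)

47.5233 degrees


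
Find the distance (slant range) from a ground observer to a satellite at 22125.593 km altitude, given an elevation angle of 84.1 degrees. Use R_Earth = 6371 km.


h = 22125.593 km, el = 84.1 deg
d = -R_E*sin(el) + sqrt((R_E*sin(el))^2 + 2*R_E*h + h^2)
d = -6371.0000*sin(1.4678) + sqrt((6371.0000*0.9947028)^2 + 2*6371.0000*22125.593 + 22125.593^2)
d = 22151.8152 km

22151.8152 km


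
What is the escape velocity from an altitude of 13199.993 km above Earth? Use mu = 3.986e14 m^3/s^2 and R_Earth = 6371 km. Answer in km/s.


r = 6371.0 + 13199.993 = 19570.9930 km = 1.9570993e+07 m
v_esc = sqrt(2*mu/r) = sqrt(2*3.986e14 / 1.9570993e+07)
v_esc = 6382.3000 m/s = 6.3823 km/s

6.3823 km/s


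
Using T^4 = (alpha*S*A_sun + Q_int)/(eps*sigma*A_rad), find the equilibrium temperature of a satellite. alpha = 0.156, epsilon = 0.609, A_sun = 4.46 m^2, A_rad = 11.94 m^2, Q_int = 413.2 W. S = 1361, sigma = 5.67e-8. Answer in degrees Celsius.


Numerator = alpha*S*A_sun + Q_int = 0.156*1361*4.46 + 413.2 = 1360.1294 W
Denominator = eps*sigma*A_rad = 0.609*5.67e-8*11.94 = 4.1229178e-07 W/K^4
T^4 = 3.2989485e+09 K^4
T = 239.6591 K = -33.4909 C

-33.4909 degrees Celsius


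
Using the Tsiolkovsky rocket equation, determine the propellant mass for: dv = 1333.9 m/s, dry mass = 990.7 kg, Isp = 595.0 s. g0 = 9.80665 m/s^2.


ve = Isp * g0 = 595.0 * 9.80665 = 5834.956750 m/s
mass ratio = exp(dv/ve) = exp(1333.9/5834.956750) = 1.25684542
m_prop = m_dry * (mr - 1) = 990.7 * (1.25684542 - 1)
m_prop = 254.4568 kg

254.4568 kg


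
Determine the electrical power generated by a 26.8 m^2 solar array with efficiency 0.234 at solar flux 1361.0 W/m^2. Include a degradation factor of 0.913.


P = area * eta * S * degradation
P = 26.8 * 0.234 * 1361.0 * 0.913
P = 7792.5492 W

7792.5492 W


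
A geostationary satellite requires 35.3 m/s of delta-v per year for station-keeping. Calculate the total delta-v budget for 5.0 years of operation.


dV = rate * years = 35.3 * 5.0
dV = 176.5000 m/s

176.5000 m/s


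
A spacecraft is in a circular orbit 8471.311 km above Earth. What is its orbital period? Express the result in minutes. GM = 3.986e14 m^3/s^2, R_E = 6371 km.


r = 14842.3110 km = 1.4842311e+07 m
T = 2*pi*sqrt(r^3/mu) = 2*pi*sqrt(3.269675e+21 / 3.986e14)
T = 17995.4832 s = 299.9247 min

299.9247 minutes


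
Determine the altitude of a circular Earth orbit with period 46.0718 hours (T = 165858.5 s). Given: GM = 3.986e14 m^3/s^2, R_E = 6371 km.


T = 165858.5 s
r = (mu*T^2/(4*pi^2))^(1/3) = (3.986e14 * 165858.5^2 / (4*pi^2))^(1/3)
r = 6.5245567e+07 m = 65245.5668 km
alt = r - R_E = 65245.5668 - 6371 = 58874.5668 km

58874.5668 km


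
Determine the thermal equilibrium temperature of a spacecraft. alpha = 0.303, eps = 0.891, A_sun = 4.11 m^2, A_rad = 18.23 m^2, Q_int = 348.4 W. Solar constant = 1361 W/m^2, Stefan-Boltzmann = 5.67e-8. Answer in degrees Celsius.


Numerator = alpha*S*A_sun + Q_int = 0.303*1361*4.11 + 348.4 = 2043.2941 W
Denominator = eps*sigma*A_rad = 0.891*5.67e-8*18.23 = 9.2097413e-07 W/K^4
T^4 = 2.2186227e+09 K^4
T = 217.0305 K = -56.1195 C

-56.1195 degrees Celsius


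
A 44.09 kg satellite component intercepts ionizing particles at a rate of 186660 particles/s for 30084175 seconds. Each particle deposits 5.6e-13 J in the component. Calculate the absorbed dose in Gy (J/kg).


Total energy deposited = rate * time * E_per
  = 186660 * 30084175 * 5.6e-13 = 3.1447 J
Dose = E_total / mass = 3.1447 / 44.09
Dose = 0.07132426 Gy

0.0713 Gy


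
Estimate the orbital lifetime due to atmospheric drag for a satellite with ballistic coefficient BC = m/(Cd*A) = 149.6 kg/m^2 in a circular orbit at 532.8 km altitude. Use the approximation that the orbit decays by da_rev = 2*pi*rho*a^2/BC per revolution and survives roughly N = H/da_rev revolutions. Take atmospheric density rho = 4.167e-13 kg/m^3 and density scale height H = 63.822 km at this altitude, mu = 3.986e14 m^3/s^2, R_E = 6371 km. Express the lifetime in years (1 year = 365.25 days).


a = R_E + alt = 6903.8000 km = 6.9038e+06 m
da_rev = 2*pi*rho*a^2/BC = 2*pi*4.167e-13*(6.9038e+06)^2/149.6 = 0.83415773 m per revolution
N = H/da_rev = 63822.0000 m / 0.83415773 m = 76510.7098 revolutions
P = 2*pi*sqrt(a^3/mu) = 5708.7828 s
lifetime = N*P = 76510.7098 * 5708.7828 = 4.3678303e+08 s = 5055.3591 days
years = 5055.3591 / 365.25 = 13.8408 years

13.8408 years


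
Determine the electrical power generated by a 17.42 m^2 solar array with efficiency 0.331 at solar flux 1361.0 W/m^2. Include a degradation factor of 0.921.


P = area * eta * S * degradation
P = 17.42 * 0.331 * 1361.0 * 0.921
P = 7227.5965 W

7227.5965 W


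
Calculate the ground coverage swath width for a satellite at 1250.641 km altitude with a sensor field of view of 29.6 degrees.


FOV = 29.6 deg = 0.5166175 rad
swath = 2 * alt * tan(FOV/2) = 2 * 1250.641 * tan(0.2583087)
swath = 2 * 1250.641 * 0.2642114
swath = 660.8672 km

660.8672 km


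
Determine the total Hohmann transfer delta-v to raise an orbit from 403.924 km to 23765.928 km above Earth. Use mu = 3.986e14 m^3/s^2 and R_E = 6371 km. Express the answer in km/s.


r1 = 6774.9240 km = 6.774924e+06 m
r2 = 30136.9280 km = 3.0136928e+07 m
dv1 = sqrt(mu/r1)*(sqrt(2*r2/(r1+r2)) - 1) = 2131.2511 m/s
dv2 = sqrt(mu/r2)*(1 - sqrt(2*r1/(r1+r2))) = 1433.3465 m/s
total dv = |dv1| + |dv2| = 2131.2511 + 1433.3465 = 3564.5976 m/s = 3.5646 km/s

3.5646 km/s


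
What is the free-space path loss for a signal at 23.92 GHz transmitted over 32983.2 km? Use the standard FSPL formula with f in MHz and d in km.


f = 23.92 GHz = 23920.0000 MHz
d = 32983.2 km
FSPL = 32.44 + 20*log10(23920.0000) + 20*log10(32983.2)
FSPL = 32.44 + 87.5752 + 90.3659
FSPL = 210.3811 dB

210.3811 dB


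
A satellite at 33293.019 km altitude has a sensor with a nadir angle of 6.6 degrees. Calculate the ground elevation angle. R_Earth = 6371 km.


r = R_E + alt = 39664.0190 km
Law of sines in the satellite / Earth-center / ground-point triangle:
  sin(nadir)/R_E = sin(90 + el)/r  =>  cos(el) = (r/R_E)*sin(nadir)
cos(el) = (39664.0190 / 6371.0000) * sin(6.6 deg) = 0.7155657
el = arccos(0.7155657) = 44.3104 deg
(Earth-central angle = 90 - nadir - el = 39.0896 deg)

44.3104 degrees


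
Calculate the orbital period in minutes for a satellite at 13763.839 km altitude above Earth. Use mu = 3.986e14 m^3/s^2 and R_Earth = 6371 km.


r = 20134.8390 km = 2.0134839e+07 m
T = 2*pi*sqrt(r^3/mu) = 2*pi*sqrt(8.1629001e+21 / 3.986e14)
T = 28433.7056 s = 473.8951 min

473.8951 minutes


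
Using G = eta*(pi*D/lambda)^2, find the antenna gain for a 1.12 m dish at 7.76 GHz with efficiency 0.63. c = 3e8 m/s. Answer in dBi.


lambda = c/f = 3e8 / 7.76e+09 = 0.03865979 m
G = eta*(pi*D/lambda)^2 = 0.63*(pi*1.12/0.03865979)^2
G = 5218.6392 (linear)
G = 10*log10(5218.6392) = 37.1756 dBi

37.1756 dBi


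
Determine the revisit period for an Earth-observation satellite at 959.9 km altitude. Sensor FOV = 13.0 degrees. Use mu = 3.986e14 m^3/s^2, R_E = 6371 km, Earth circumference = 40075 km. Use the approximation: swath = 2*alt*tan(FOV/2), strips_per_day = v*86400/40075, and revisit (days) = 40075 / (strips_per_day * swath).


swath = 2*959.9*tan(0.1134464) = 218.7336 km
v = sqrt(mu/r) = 7373.7770 m/s = 7.3738 km/s
strips/day = v*86400/40075 = 7.3738*86400/40075 = 15.8976
coverage/day = strips * swath = 15.8976 * 218.7336 = 3477.3281 km
revisit = 40075 / 3477.3281 = 11.5247 days

11.5247 days


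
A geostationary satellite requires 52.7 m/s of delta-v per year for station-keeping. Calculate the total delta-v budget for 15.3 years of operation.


dV = rate * years = 52.7 * 15.3
dV = 806.3100 m/s

806.3100 m/s


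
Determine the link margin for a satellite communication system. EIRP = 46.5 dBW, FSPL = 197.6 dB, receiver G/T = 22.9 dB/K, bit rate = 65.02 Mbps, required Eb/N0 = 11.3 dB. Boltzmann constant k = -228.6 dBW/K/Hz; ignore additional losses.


C/N0 = EIRP - FSPL + G/T - k = 46.5 - 197.6 + 22.9 - (-228.6)
C/N0 = 100.4000 dB-Hz
R_b = 65.02 Mbps = 6.502e+07 bps -> 10*log10(R_b) = 78.1305 dB-Hz
Eb/N0 = C/N0 - 10*log10(R_b) = 100.4000 - 78.1305 = 22.2695 dB
Margin = Eb/N0 - Eb/N0_req = 22.2695 - 11.3 = 10.9695 dB (link closes)

10.9695 dB


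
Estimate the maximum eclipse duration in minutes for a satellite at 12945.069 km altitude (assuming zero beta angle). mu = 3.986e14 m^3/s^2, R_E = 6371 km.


r = 19316.0690 km
T = 445.2850 min
Eclipse fraction = arcsin(R_E/r)/pi = arcsin(6371.0000/19316.0690)/pi
= arcsin(0.329829)/pi = 0.1069911
Eclipse duration = 0.1069911 * 445.2850 = 47.6415 min

47.6415 minutes


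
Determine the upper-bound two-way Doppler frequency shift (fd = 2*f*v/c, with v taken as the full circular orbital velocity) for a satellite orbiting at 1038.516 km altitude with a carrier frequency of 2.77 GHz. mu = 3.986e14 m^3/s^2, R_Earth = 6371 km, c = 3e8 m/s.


r = 7.409516e+06 m
v = sqrt(mu/r) = 7334.5543 m/s (worst-case radial velocity)
f = 2.77 GHz = 2.77e+09 Hz
fd = 2*f*v/c = 2*2.77e+09*7334.5543/3.0e+08
fd = 135444.7691 Hz

135444.7691 Hz


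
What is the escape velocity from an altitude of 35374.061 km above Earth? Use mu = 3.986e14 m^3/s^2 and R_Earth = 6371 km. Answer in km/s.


r = 6371.0 + 35374.061 = 41745.0610 km = 4.1745061e+07 m
v_esc = sqrt(2*mu/r) = sqrt(2*3.986e14 / 4.1745061e+07)
v_esc = 4369.9966 m/s = 4.3700 km/s

4.3700 km/s


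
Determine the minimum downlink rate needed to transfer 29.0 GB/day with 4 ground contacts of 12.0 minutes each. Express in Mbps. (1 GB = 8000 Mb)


total contact time = 4 * 12.0 * 60 = 2880.0000 s
data = 29.0 GB = 232000.0000 Mb
rate = 232000.0000 / 2880.0000 = 80.5556 Mbps

80.5556 Mbps


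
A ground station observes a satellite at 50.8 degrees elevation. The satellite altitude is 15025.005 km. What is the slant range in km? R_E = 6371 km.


h = 15025.005 km, el = 50.8 deg
d = -R_E*sin(el) + sqrt((R_E*sin(el))^2 + 2*R_E*h + h^2)
d = -6371.0000*sin(0.8866273) + sqrt((6371.0000*0.7749445)^2 + 2*6371.0000*15025.005 + 15025.005^2)
d = 16076.5159 km

16076.5159 km


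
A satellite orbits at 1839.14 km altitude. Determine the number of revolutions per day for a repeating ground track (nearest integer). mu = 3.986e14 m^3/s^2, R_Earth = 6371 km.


r = 8.21014e+06 m
T = 2*pi*sqrt(r^3/mu) = 7403.4997 s = 123.3917 min
revs/day = 1440 / 123.3917 = 11.6702
Rounded: 12 revolutions per day

12 revolutions per day


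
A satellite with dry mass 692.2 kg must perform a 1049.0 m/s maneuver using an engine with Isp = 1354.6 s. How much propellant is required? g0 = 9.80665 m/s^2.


ve = Isp * g0 = 1354.6 * 9.80665 = 13284.088090 m/s
mass ratio = exp(dv/ve) = exp(1049.0/13284.088090) = 1.08216824
m_prop = m_dry * (mr - 1) = 692.2 * (1.08216824 - 1)
m_prop = 56.8769 kg

56.8769 kg


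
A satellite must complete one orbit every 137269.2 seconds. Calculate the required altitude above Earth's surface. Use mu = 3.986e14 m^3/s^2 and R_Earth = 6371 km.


T = 137269.2 s
r = (mu*T^2/(4*pi^2))^(1/3) = (3.986e14 * 137269.2^2 / (4*pi^2))^(1/3)
r = 5.7514134e+07 m = 57514.1344 km
alt = r - R_E = 57514.1344 - 6371 = 51143.1344 km

51143.1344 km


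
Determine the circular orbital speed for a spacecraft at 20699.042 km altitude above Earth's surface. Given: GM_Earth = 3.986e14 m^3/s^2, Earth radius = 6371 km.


r = R_E + alt = 6371.0 + 20699.042 = 27070.0420 km = 2.7070042e+07 m
v = sqrt(mu/r) = sqrt(3.986e14 / 2.7070042e+07) = 3837.2861 m/s = 3.8373 km/s

3.8373 km/s


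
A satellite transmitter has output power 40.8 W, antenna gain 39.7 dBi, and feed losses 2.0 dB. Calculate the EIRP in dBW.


Pt = 40.8 W = 16.1066 dBW
EIRP = Pt_dBW + Gt - losses = 16.1066 + 39.7 - 2.0 = 53.8066 dBW

53.8066 dBW


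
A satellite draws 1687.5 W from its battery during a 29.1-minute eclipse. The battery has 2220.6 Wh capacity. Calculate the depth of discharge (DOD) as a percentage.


E_used = P * t / 60 = 1687.5 * 29.1 / 60 = 818.4375 Wh
DOD = E_used / E_total * 100 = 818.4375 / 2220.6 * 100
DOD = 36.8566 %

36.8566 %


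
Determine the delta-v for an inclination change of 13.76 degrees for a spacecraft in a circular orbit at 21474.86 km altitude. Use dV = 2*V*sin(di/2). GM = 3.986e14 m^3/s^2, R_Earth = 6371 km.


r = 27845.8600 km = 2.784586e+07 m
V = sqrt(mu/r) = 3783.4529 m/s
di = 13.76 deg = 0.2401573 rad
dV = 2*V*sin(di/2) = 2*3783.4529*sin(0.1200787)
dV = 906.4419 m/s = 0.9064419 km/s

0.9064 km/s


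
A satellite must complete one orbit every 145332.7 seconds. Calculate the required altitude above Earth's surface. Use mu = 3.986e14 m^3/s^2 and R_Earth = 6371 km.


T = 145332.7 s
r = (mu*T^2/(4*pi^2))^(1/3) = (3.986e14 * 145332.7^2 / (4*pi^2))^(1/3)
r = 5.9744979e+07 m = 59744.9791 km
alt = r - R_E = 59744.9791 - 6371 = 53373.9791 km

53373.9791 km


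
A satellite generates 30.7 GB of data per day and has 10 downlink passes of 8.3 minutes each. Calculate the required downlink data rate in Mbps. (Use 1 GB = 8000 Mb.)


total contact time = 10 * 8.3 * 60 = 4980.0000 s
data = 30.7 GB = 245600.0000 Mb
rate = 245600.0000 / 4980.0000 = 49.3173 Mbps

49.3173 Mbps


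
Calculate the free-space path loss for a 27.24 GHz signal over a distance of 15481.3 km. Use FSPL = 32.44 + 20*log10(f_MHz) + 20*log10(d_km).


f = 27.24 GHz = 27240.0000 MHz
d = 15481.3 km
FSPL = 32.44 + 20*log10(27240.0000) + 20*log10(15481.3)
FSPL = 32.44 + 88.7041 + 83.7961
FSPL = 204.9403 dB

204.9403 dB


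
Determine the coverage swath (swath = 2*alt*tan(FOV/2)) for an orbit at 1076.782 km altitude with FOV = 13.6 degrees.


FOV = 13.6 deg = 0.2373648 rad
swath = 2 * alt * tan(FOV/2) = 2 * 1076.782 * tan(0.1186824)
swath = 2 * 1076.782 * 0.1192428
swath = 256.7970 km

256.7970 km


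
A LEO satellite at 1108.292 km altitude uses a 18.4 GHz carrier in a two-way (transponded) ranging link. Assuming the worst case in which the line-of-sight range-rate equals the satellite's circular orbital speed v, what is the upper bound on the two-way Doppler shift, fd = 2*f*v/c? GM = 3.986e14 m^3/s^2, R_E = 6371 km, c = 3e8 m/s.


r = 7.479292e+06 m
v = sqrt(mu/r) = 7300.2613 m/s (worst-case radial velocity)
f = 18.4 GHz = 1.84e+10 Hz
fd = 2*f*v/c = 2*1.84e+10*7300.2613/3.0e+08
fd = 895498.7144 Hz

895498.7144 Hz


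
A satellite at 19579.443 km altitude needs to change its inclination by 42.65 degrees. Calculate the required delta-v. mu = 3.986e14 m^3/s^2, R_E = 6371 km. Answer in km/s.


r = 25950.4430 km = 2.5950443e+07 m
V = sqrt(mu/r) = 3919.1895 m/s
di = 42.65 deg = 0.7443829 rad
dV = 2*V*sin(di/2) = 2*3919.1895*sin(0.3721915)
dV = 2850.4870 m/s = 2.8505 km/s

2.8505 km/s


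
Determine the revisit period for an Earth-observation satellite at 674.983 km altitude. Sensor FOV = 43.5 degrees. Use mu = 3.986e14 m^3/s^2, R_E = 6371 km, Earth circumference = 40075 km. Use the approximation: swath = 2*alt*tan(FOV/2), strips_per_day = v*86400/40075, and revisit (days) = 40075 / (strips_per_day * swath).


swath = 2*674.983*tan(0.3796091) = 538.5818 km
v = sqrt(mu/r) = 7521.3856 m/s = 7.5214 km/s
strips/day = v*86400/40075 = 7.5214*86400/40075 = 16.2158
coverage/day = strips * swath = 16.2158 * 538.5818 = 8733.5288 km
revisit = 40075 / 8733.5288 = 4.5886 days

4.5886 days


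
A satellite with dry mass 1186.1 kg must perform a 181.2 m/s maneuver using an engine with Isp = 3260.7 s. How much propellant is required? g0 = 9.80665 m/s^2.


ve = Isp * g0 = 3260.7 * 9.80665 = 31976.543655 m/s
mass ratio = exp(dv/ve) = exp(181.2/31976.543655) = 1.00568274
m_prop = m_dry * (mr - 1) = 1186.1 * (1.00568274 - 1)
m_prop = 6.7403 kg

6.7403 kg


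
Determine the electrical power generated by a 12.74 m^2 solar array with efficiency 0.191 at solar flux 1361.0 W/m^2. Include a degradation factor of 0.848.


P = area * eta * S * degradation
P = 12.74 * 0.191 * 1361.0 * 0.848
P = 2808.3858 W

2808.3858 W


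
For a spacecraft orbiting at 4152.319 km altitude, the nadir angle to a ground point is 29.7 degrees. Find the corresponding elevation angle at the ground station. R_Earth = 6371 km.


r = R_E + alt = 10523.3190 km
Law of sines in the satellite / Earth-center / ground-point triangle:
  sin(nadir)/R_E = sin(90 + el)/r  =>  cos(el) = (r/R_E)*sin(nadir)
cos(el) = (10523.3190 / 6371.0000) * sin(29.7 deg) = 0.8183754
el = arccos(0.8183754) = 35.0775 deg
(Earth-central angle = 90 - nadir - el = 25.2225 deg)

35.0775 degrees


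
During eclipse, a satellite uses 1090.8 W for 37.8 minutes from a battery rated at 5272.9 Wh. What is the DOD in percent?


E_used = P * t / 60 = 1090.8 * 37.8 / 60 = 687.2040 Wh
DOD = E_used / E_total * 100 = 687.2040 / 5272.9 * 100
DOD = 13.0328 %

13.0328 %


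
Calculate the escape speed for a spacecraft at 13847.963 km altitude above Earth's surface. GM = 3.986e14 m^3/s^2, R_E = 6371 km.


r = 6371.0 + 13847.963 = 20218.9630 km = 2.0218963e+07 m
v_esc = sqrt(2*mu/r) = sqrt(2*3.986e14 / 2.0218963e+07)
v_esc = 6279.1984 m/s = 6.2792 km/s

6.2792 km/s


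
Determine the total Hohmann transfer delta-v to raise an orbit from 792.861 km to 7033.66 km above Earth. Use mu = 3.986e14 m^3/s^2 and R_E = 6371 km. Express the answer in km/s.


r1 = 7163.8610 km = 7.163861e+06 m
r2 = 13404.6600 km = 1.340466e+07 m
dv1 = sqrt(mu/r1)*(sqrt(2*r2/(r1+r2)) - 1) = 1056.7670 m/s
dv2 = sqrt(mu/r2)*(1 - sqrt(2*r1/(r1+r2))) = 901.8463 m/s
total dv = |dv1| + |dv2| = 1056.7670 + 901.8463 = 1958.6133 m/s = 1.9586 km/s

1.9586 km/s


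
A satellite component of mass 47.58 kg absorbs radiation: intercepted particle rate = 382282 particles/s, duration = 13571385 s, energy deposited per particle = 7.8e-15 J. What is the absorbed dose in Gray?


Total energy deposited = rate * time * E_per
  = 382282 * 13571385 * 7.8e-15 = 0.04046715 J
Dose = E_total / mass = 0.04046715 / 47.58
Dose = 8.5050757e-04 Gy

8.5051e-04 Gy
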